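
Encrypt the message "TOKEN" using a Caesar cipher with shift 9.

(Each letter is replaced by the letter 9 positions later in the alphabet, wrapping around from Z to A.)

Step 1: For each letter, shift forward by 9 positions (mod 26).
  T (position 19) -> position (19+9) mod 26 = 2 -> C
  O (position 14) -> position (14+9) mod 26 = 23 -> X
  K (position 10) -> position (10+9) mod 26 = 19 -> T
  E (position 4) -> position (4+9) mod 26 = 13 -> N
  N (position 13) -> position (13+9) mod 26 = 22 -> W
Result: CXTNW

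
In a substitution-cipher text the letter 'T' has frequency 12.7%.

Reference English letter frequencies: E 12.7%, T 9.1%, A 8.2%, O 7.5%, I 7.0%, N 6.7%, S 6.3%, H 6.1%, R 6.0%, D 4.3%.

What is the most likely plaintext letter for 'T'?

Step 1: The observed frequency is 12.7%.
Step 2: Compare with English frequencies:
  E: 12.7% (difference: 0.0%) <-- closest
  T: 9.1% (difference: 3.6%)
  A: 8.2% (difference: 4.5%)
  O: 7.5% (difference: 5.2%)
  I: 7.0% (difference: 5.7%)
  N: 6.7% (difference: 6.0%)
  S: 6.3% (difference: 6.4%)
  H: 6.1% (difference: 6.6%)
  R: 6.0% (difference: 6.7%)
  D: 4.3% (difference: 8.4%)
Step 3: 'T' most likely represents 'E' (frequency 12.7%).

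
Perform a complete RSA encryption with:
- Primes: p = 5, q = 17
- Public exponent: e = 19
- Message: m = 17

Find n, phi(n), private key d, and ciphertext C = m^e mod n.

Step 1: n = 5 * 17 = 85.
Step 2: phi(n) = (5-1)(17-1) = 4 * 16 = 64.
Step 3: Find d = 19^(-1) mod 64 = 27.
  Verify: 19 * 27 = 513 = 1 (mod 64).
Step 4: C = 17^19 mod 85 = 68.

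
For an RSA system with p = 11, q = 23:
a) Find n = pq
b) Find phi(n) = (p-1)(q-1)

Step 1: n = p * q = 11 * 23 = 253.
Step 2: phi(n) = (p-1)(q-1) = 10 * 22 = 220.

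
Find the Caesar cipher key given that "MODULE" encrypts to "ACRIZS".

Step 1: Compare first letters: M (position 12) -> A (position 0).
Step 2: Shift = (0 - 12) mod 26 = 14.
The shift value is 14.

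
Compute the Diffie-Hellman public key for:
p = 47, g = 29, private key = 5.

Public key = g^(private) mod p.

Step 1: A = g^a mod p = 29^5 mod 47.
  29^1 mod 47 = 29
  29^2 mod 47 = (29 * 29) mod 47 = 42
  29^3 mod 47 = (42 * 29) mod 47 = 43
  29^4 mod 47 = (43 * 29) mod 47 = 25
  29^5 mod 47 = (25 * 29) mod 47 = 20
Result: A = 20.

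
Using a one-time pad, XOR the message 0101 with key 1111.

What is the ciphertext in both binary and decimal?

Step 1: Write out the XOR operation bit by bit:
  Message: 0101
  Key:     1111
  XOR:     1010
Step 2: Convert to decimal: 1010 = 10.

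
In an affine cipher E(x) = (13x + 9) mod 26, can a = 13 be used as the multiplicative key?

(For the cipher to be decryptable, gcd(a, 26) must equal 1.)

Step 1: Compute gcd(13, 26).
Step 2: gcd(13, 26) = 13.
Since gcd = 13 != 1, 13 shares a common factor with 26, so it cannot be used.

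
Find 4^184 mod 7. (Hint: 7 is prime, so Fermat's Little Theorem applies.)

Step 1: Since 7 is prime, by Fermat's Little Theorem: 4^6 = 1 (mod 7).
Step 2: Reduce exponent: 184 mod 6 = 4.
Step 3: So 4^184 = 4^4 (mod 7).
Step 4: 4^4 mod 7 = 4.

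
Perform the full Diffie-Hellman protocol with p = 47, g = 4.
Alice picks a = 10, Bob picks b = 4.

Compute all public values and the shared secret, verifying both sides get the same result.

Step 1: A = g^a mod p = 4^10 mod 47 = 6.
Step 2: B = g^b mod p = 4^4 mod 47 = 21.
Step 3: Alice computes s = B^a mod p = 21^10 mod 47 = 27.
Step 4: Bob computes s = A^b mod p = 6^4 mod 47 = 27.
Both sides agree: shared secret = 27.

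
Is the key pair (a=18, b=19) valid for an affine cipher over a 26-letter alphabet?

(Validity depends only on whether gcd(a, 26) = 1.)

Step 1: Compute gcd(18, 26).
Step 2: gcd(18, 26) = 2.
Since gcd = 2 != 1, 18 shares a common factor with 26, so it cannot be used.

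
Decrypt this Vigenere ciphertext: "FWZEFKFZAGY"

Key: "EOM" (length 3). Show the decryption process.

Step 1: Key 'EOM' has length 3. Extended key: EOMEOMEOMEO
Step 2: Decrypt each position:
  F(5) - E(4) = 1 = B
  W(22) - O(14) = 8 = I
  Z(25) - M(12) = 13 = N
  E(4) - E(4) = 0 = A
  F(5) - O(14) = 17 = R
  K(10) - M(12) = 24 = Y
  F(5) - E(4) = 1 = B
  Z(25) - O(14) = 11 = L
  A(0) - M(12) = 14 = O
  G(6) - E(4) = 2 = C
  Y(24) - O(14) = 10 = K
Plaintext: BINARYBLOCK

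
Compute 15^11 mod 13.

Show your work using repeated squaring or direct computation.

Step 1: Compute 15^11 mod 13 step by step, reducing modulo 13 at each step.
  15^1 mod 13 = 2
  15^2 mod 13 = (2 * 15) mod 13 = 4
  15^3 mod 13 = (4 * 15) mod 13 = 8
  15^4 mod 13 = (8 * 15) mod 13 = 3
  15^5 mod 13 = (3 * 15) mod 13 = 6
  15^6 mod 13 = (6 * 15) mod 13 = 12
  15^7 mod 13 = (12 * 15) mod 13 = 11
  15^8 mod 13 = (11 * 15) mod 13 = 9
  15^9 mod 13 = (9 * 15) mod 13 = 5
  15^10 mod 13 = (5 * 15) mod 13 = 10
  15^11 mod 13 = (10 * 15) mod 13 = 7
Step 2: Result = 7.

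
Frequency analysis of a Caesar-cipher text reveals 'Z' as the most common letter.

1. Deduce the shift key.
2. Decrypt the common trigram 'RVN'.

Step 1: In English, 'E' is the most frequent letter (12.7%).
Step 2: The most frequent ciphertext letter is 'Z' (position 25).
Step 3: Shift = (25 - 4) mod 26 = 21.
Step 4: Decrypt 'RVN' by shifting back 21:
  R -> W
  V -> A
  N -> S
Step 5: 'RVN' decrypts to 'WAS'.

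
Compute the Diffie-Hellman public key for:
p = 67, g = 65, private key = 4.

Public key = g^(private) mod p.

Step 1: A = g^a mod p = 65^4 mod 67.
  65^1 mod 67 = 65
  65^2 mod 67 = (65 * 65) mod 67 = 4
  65^3 mod 67 = (4 * 65) mod 67 = 59
  65^4 mod 67 = (59 * 65) mod 67 = 16
Result: A = 16.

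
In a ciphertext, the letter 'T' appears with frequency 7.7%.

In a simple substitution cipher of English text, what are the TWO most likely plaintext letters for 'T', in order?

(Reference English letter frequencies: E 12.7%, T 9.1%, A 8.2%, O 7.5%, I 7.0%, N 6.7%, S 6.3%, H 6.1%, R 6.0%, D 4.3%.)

Step 1: Observed frequency of 'T' is 7.7%.
Step 2: Compute distances to each reference frequency and sort:
  O (7.5%): difference = 0.2% <-- BEST
  A (8.2%): difference = 0.5% <-- RUNNER-UP
  I (7.0%): difference = 0.7%
  N (6.7%): difference = 1.0%
  T (9.1%): difference = 1.4%
Step 3: Most likely is 'O' (7.5%, diff 0.2%); second most likely is 'A' (8.2%, diff 0.5%).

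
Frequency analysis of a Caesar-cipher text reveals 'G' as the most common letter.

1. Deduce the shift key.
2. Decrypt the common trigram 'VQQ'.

Step 1: In English, 'E' is the most frequent letter (12.7%).
Step 2: The most frequent ciphertext letter is 'G' (position 6).
Step 3: Shift = (6 - 4) mod 26 = 2.
Step 4: Decrypt 'VQQ' by shifting back 2:
  V -> T
  Q -> O
  Q -> O
Step 5: 'VQQ' decrypts to 'TOO'.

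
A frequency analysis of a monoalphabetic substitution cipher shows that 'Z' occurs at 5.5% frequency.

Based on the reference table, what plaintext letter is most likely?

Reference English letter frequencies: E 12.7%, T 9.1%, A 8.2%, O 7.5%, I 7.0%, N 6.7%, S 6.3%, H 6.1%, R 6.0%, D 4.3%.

Step 1: The observed frequency is 5.5%.
Step 2: Compare with English frequencies:
  E: 12.7% (difference: 7.2%)
  T: 9.1% (difference: 3.6%)
  A: 8.2% (difference: 2.7%)
  O: 7.5% (difference: 2.0%)
  I: 7.0% (difference: 1.5%)
  N: 6.7% (difference: 1.2%)
  S: 6.3% (difference: 0.8%)
  H: 6.1% (difference: 0.6%)
  R: 6.0% (difference: 0.5%) <-- closest
  D: 4.3% (difference: 1.2%)
Step 3: 'Z' most likely represents 'R' (frequency 6.0%).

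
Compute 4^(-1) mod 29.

Step 1: We need x such that 4 * x = 1 (mod 29).
Step 2: Using the extended Euclidean algorithm or trial:
  4 * 22 = 88 = 3 * 29 + 1.
Step 3: Since 88 mod 29 = 1, the inverse is x = 22.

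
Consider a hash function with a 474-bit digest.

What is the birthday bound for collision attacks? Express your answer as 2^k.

Step 1: The birthday paradox gives collision probability ~50% after sqrt(2^n) = 2^(n/2) hashes.
Step 2: For 474-bit output: 2^(474/2) = 2^237.
Step 3: Approximately 2^237 hash computations needed.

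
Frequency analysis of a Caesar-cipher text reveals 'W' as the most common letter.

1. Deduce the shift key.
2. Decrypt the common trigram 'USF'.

Step 1: In English, 'E' is the most frequent letter (12.7%).
Step 2: The most frequent ciphertext letter is 'W' (position 22).
Step 3: Shift = (22 - 4) mod 26 = 18.
Step 4: Decrypt 'USF' by shifting back 18:
  U -> C
  S -> A
  F -> N
Step 5: 'USF' decrypts to 'CAN'.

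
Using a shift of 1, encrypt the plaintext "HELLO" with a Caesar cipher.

Step 1: For each letter, shift forward by 1 positions (mod 26).
  H (position 7) -> position (7+1) mod 26 = 8 -> I
  E (position 4) -> position (4+1) mod 26 = 5 -> F
  L (position 11) -> position (11+1) mod 26 = 12 -> M
  L (position 11) -> position (11+1) mod 26 = 12 -> M
  O (position 14) -> position (14+1) mod 26 = 15 -> P
Result: IFMMP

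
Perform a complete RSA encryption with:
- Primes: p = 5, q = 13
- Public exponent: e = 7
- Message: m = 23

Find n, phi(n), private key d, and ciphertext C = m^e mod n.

Step 1: n = 5 * 13 = 65.
Step 2: phi(n) = (5-1)(13-1) = 4 * 12 = 48.
Step 3: Find d = 7^(-1) mod 48 = 7.
  Verify: 7 * 7 = 49 = 1 (mod 48).
Step 4: C = 23^7 mod 65 = 62.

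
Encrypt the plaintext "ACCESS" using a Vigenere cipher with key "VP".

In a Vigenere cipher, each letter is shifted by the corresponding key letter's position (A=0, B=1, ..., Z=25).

Step 1: Repeat key to match plaintext length:
  Plaintext: ACCESS
  Key:       VPVPVP
Step 2: Encrypt each letter:
  A(0) + V(21) = (0+21) mod 26 = 21 = V
  C(2) + P(15) = (2+15) mod 26 = 17 = R
  C(2) + V(21) = (2+21) mod 26 = 23 = X
  E(4) + P(15) = (4+15) mod 26 = 19 = T
  S(18) + V(21) = (18+21) mod 26 = 13 = N
  S(18) + P(15) = (18+15) mod 26 = 7 = H
Ciphertext: VRXTNH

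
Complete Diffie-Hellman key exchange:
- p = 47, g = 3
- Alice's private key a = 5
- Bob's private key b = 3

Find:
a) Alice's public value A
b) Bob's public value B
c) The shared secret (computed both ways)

Step 1: A = g^a mod p = 3^5 mod 47 = 8.
Step 2: B = g^b mod p = 3^3 mod 47 = 27.
Step 3: Alice computes s = B^a mod p = 27^5 mod 47 = 42.
Step 4: Bob computes s = A^b mod p = 8^3 mod 47 = 42.
Both sides agree: shared secret = 42.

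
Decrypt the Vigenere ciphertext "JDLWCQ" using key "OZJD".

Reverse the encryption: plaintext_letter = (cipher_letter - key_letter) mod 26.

Step 1: Extend key: OZJDOZ
Step 2: Decrypt each letter (c - k) mod 26:
  J(9) - O(14) = (9-14) mod 26 = 21 = V
  D(3) - Z(25) = (3-25) mod 26 = 4 = E
  L(11) - J(9) = (11-9) mod 26 = 2 = C
  W(22) - D(3) = (22-3) mod 26 = 19 = T
  C(2) - O(14) = (2-14) mod 26 = 14 = O
  Q(16) - Z(25) = (16-25) mod 26 = 17 = R
Plaintext: VECTOR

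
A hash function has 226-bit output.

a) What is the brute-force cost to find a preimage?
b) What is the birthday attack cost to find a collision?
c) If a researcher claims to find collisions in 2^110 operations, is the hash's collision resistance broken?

Step 1: Preimage resistance requires brute-force of 2^226 operations.
Step 2: Collision resistance (birthday bound) = 2^(226/2) = 2^113.
Step 3: The claimed attack costs 2^110 operations.
Step 4: Since 2^110 < 2^113, the claimed attack beats the generic birthday bound, so collision resistance is broken.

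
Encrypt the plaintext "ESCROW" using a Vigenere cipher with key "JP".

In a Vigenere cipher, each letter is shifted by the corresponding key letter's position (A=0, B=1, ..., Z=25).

Step 1: Repeat key to match plaintext length:
  Plaintext: ESCROW
  Key:       JPJPJP
Step 2: Encrypt each letter:
  E(4) + J(9) = (4+9) mod 26 = 13 = N
  S(18) + P(15) = (18+15) mod 26 = 7 = H
  C(2) + J(9) = (2+9) mod 26 = 11 = L
  R(17) + P(15) = (17+15) mod 26 = 6 = G
  O(14) + J(9) = (14+9) mod 26 = 23 = X
  W(22) + P(15) = (22+15) mod 26 = 11 = L
Ciphertext: NHLGXL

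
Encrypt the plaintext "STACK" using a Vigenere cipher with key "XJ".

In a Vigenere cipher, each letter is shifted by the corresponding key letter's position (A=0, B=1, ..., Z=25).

Step 1: Repeat key to match plaintext length:
  Plaintext: STACK
  Key:       XJXJX
Step 2: Encrypt each letter:
  S(18) + X(23) = (18+23) mod 26 = 15 = P
  T(19) + J(9) = (19+9) mod 26 = 2 = C
  A(0) + X(23) = (0+23) mod 26 = 23 = X
  C(2) + J(9) = (2+9) mod 26 = 11 = L
  K(10) + X(23) = (10+23) mod 26 = 7 = H
Ciphertext: PCXLH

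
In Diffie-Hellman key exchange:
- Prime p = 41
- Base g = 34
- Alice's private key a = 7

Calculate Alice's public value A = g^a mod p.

Step 1: A = g^a mod p = 34^7 mod 41.
  34^1 mod 41 = 34
  34^2 mod 41 = (34 * 34) mod 41 = 8
  34^3 mod 41 = (8 * 34) mod 41 = 26
  34^4 mod 41 = (26 * 34) mod 41 = 23
  34^5 mod 41 = (23 * 34) mod 41 = 3
  34^6 mod 41 = (3 * 34) mod 41 = 20
  34^7 mod 41 = (20 * 34) mod 41 = 24
Result: A = 24.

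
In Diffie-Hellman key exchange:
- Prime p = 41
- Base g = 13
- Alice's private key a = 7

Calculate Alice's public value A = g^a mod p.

Step 1: A = g^a mod p = 13^7 mod 41.
  13^1 mod 41 = 13
  13^2 mod 41 = (13 * 13) mod 41 = 5
  13^3 mod 41 = (5 * 13) mod 41 = 24
  13^4 mod 41 = (24 * 13) mod 41 = 25
  13^5 mod 41 = (25 * 13) mod 41 = 38
  13^6 mod 41 = (38 * 13) mod 41 = 2
  13^7 mod 41 = (2 * 13) mod 41 = 26
Result: A = 26.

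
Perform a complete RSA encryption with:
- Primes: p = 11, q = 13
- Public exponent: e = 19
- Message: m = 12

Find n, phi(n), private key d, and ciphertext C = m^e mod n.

Step 1: n = 11 * 13 = 143.
Step 2: phi(n) = (11-1)(13-1) = 10 * 12 = 120.
Step 3: Find d = 19^(-1) mod 120 = 19.
  Verify: 19 * 19 = 361 = 1 (mod 120).
Step 4: C = 12^19 mod 143 = 12.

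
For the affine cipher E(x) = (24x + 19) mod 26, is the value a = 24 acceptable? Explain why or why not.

Step 1: Compute gcd(24, 26).
Step 2: gcd(24, 26) = 2.
Since gcd = 2 != 1, 24 shares a common factor with 26, so it cannot be used.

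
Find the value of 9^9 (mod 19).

Step 1: Compute 9^9 mod 19 step by step, reducing modulo 19 at each step.
  9^1 mod 19 = 9
  9^2 mod 19 = (9 * 9) mod 19 = 5
  9^3 mod 19 = (5 * 9) mod 19 = 7
  9^4 mod 19 = (7 * 9) mod 19 = 6
  9^5 mod 19 = (6 * 9) mod 19 = 16
  9^6 mod 19 = (16 * 9) mod 19 = 11
  9^7 mod 19 = (11 * 9) mod 19 = 4
  9^8 mod 19 = (4 * 9) mod 19 = 17
  9^9 mod 19 = (17 * 9) mod 19 = 1
Step 2: Result = 1.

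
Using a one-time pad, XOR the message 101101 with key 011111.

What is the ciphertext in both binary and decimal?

Step 1: Write out the XOR operation bit by bit:
  Message: 101101
  Key:     011111
  XOR:     110010
Step 2: Convert to decimal: 110010 = 50.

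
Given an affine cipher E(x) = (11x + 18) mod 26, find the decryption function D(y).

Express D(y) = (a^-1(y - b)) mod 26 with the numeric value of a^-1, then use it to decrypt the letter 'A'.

Step 1: Find a^-1, the modular inverse of 11 mod 26.
Step 2: We need 11 * a^-1 = 1 (mod 26).
Step 3: 11 * 19 = 209 = 8 * 26 + 1, so a^-1 = 19.
Step 4: D(y) = 19(y - 18) mod 26.
Step 5: Apply to 'A' (y = 0): D(0) = 19 * (0 - 18) mod 26 = 19 * -18 mod 26 = 22 -> 'W'.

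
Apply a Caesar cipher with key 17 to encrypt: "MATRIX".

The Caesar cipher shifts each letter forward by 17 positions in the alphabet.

Step 1: For each letter, shift forward by 17 positions (mod 26).
  M (position 12) -> position (12+17) mod 26 = 3 -> D
  A (position 0) -> position (0+17) mod 26 = 17 -> R
  T (position 19) -> position (19+17) mod 26 = 10 -> K
  R (position 17) -> position (17+17) mod 26 = 8 -> I
  I (position 8) -> position (8+17) mod 26 = 25 -> Z
  X (position 23) -> position (23+17) mod 26 = 14 -> O
Result: DRKIZO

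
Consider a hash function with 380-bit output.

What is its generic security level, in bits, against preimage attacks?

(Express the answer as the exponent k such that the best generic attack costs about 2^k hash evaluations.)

Step 1: The hash has a 380-bit output.
Step 2: Preimage resistance means: given a digest h(x), it should be infeasible to find any input that hashes to it.
With a 380-bit output there are 2^380 possible digests, so a generic brute-force preimage search costs about 2^380 evaluations.
Step 3: Security level = 380 bits.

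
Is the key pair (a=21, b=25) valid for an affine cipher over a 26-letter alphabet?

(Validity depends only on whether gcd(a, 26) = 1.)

Step 1: Compute gcd(21, 26).
Step 2: gcd(21, 26) = 1.
Since gcd = 1, 21 is coprime with 26, so it is a valid key.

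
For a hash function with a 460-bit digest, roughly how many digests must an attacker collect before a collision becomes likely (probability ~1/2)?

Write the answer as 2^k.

Step 1: The birthday paradox gives collision probability ~50% after sqrt(2^n) = 2^(n/2) hashes.
Step 2: For 460-bit output: 2^(460/2) = 2^230.
Step 3: Approximately 2^230 hash computations needed.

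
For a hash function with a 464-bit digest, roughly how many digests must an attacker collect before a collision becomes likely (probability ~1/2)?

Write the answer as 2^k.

Step 1: The birthday paradox gives collision probability ~50% after sqrt(2^n) = 2^(n/2) hashes.
Step 2: For 464-bit output: 2^(464/2) = 2^232.
Step 3: Approximately 2^232 hash computations needed.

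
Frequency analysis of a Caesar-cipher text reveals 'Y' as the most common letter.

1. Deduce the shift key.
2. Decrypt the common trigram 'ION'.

Step 1: In English, 'E' is the most frequent letter (12.7%).
Step 2: The most frequent ciphertext letter is 'Y' (position 24).
Step 3: Shift = (24 - 4) mod 26 = 20.
Step 4: Decrypt 'ION' by shifting back 20:
  I -> O
  O -> U
  N -> T
Step 5: 'ION' decrypts to 'OUT'.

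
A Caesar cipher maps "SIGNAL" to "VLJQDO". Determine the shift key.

Step 1: Compare first letters: S (position 18) -> V (position 21).
Step 2: Shift = (21 - 18) mod 26 = 3.
The shift value is 3.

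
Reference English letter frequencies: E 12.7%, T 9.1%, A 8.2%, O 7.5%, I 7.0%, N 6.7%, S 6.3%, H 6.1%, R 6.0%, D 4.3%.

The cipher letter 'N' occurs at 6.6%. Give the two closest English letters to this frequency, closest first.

Step 1: Observed frequency of 'N' is 6.6%.
Step 2: Compute distances to each reference frequency and sort:
  N (6.7%): difference = 0.1% <-- BEST
  S (6.3%): difference = 0.3% <-- RUNNER-UP
  I (7.0%): difference = 0.4%
  H (6.1%): difference = 0.5%
  R (6.0%): difference = 0.6%
Step 3: Most likely is 'N' (6.7%, diff 0.1%); second most likely is 'S' (6.3%, diff 0.3%).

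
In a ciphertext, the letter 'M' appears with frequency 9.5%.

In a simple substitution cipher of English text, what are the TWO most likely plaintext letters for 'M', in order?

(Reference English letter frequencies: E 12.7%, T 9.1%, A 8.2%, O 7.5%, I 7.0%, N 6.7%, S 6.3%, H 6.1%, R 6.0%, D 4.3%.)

Step 1: Observed frequency of 'M' is 9.5%.
Step 2: Compute distances to each reference frequency and sort:
  T (9.1%): difference = 0.4% <-- BEST
  A (8.2%): difference = 1.3% <-- RUNNER-UP
  O (7.5%): difference = 2.0%
  I (7.0%): difference = 2.5%
  N (6.7%): difference = 2.8%
Step 3: Most likely is 'T' (9.1%, diff 0.4%); second most likely is 'A' (8.2%, diff 1.3%).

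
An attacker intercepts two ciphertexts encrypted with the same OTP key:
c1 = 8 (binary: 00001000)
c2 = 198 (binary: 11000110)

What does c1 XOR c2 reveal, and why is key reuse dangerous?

Step 1: c1 XOR c2 = (m1 XOR k) XOR (m2 XOR k).
Step 2: By XOR associativity/commutativity: = m1 XOR m2 XOR k XOR k = m1 XOR m2.
Step 3: 00001000 XOR 11000110 = 11001110 = 206.
Step 4: The key cancels out! An attacker learns m1 XOR m2 = 206, revealing the relationship between plaintexts.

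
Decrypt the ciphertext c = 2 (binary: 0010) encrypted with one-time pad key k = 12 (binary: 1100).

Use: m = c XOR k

Step 1: XOR ciphertext with key:
  Ciphertext: 0010
  Key:        1100
  XOR:        1110
Step 2: Plaintext = 1110 = 14 in decimal.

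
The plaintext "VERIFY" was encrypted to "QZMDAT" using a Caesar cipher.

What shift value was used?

Step 1: Compare first letters: V (position 21) -> Q (position 16).
Step 2: Shift = (16 - 21) mod 26 = 21.
The shift value is 21.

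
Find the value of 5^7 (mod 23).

Step 1: Compute 5^7 mod 23 step by step, reducing modulo 23 at each step.
  5^1 mod 23 = 5
  5^2 mod 23 = (5 * 5) mod 23 = 2
  5^3 mod 23 = (2 * 5) mod 23 = 10
  5^4 mod 23 = (10 * 5) mod 23 = 4
  5^5 mod 23 = (4 * 5) mod 23 = 20
  5^6 mod 23 = (20 * 5) mod 23 = 8
  5^7 mod 23 = (8 * 5) mod 23 = 17
Step 2: Result = 17.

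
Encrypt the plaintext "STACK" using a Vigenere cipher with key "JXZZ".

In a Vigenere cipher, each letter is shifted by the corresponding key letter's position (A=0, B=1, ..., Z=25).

Step 1: Repeat key to match plaintext length:
  Plaintext: STACK
  Key:       JXZZJ
Step 2: Encrypt each letter:
  S(18) + J(9) = (18+9) mod 26 = 1 = B
  T(19) + X(23) = (19+23) mod 26 = 16 = Q
  A(0) + Z(25) = (0+25) mod 26 = 25 = Z
  C(2) + Z(25) = (2+25) mod 26 = 1 = B
  K(10) + J(9) = (10+9) mod 26 = 19 = T
Ciphertext: BQZBT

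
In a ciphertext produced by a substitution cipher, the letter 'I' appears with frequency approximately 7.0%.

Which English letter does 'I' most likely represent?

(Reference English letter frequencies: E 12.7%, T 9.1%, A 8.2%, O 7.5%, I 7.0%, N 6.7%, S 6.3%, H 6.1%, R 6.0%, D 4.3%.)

Step 1: The observed frequency is 7.0%.
Step 2: Compare with English frequencies:
  E: 12.7% (difference: 5.7%)
  T: 9.1% (difference: 2.1%)
  A: 8.2% (difference: 1.2%)
  O: 7.5% (difference: 0.5%)
  I: 7.0% (difference: 0.0%) <-- closest
  N: 6.7% (difference: 0.3%)
  S: 6.3% (difference: 0.7%)
  H: 6.1% (difference: 0.9%)
  R: 6.0% (difference: 1.0%)
  D: 4.3% (difference: 2.7%)
Step 3: 'I' most likely represents 'I' (frequency 7.0%).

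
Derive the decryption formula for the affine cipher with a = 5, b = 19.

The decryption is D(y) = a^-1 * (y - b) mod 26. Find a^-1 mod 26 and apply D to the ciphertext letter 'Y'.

Step 1: Find a^-1, the modular inverse of 5 mod 26.
Step 2: We need 5 * a^-1 = 1 (mod 26).
Step 3: 5 * 21 = 105 = 4 * 26 + 1, so a^-1 = 21.
Step 4: D(y) = 21(y - 19) mod 26.
Step 5: Apply to 'Y' (y = 24): D(24) = 21 * (24 - 19) mod 26 = 21 * 5 mod 26 = 1 -> 'B'.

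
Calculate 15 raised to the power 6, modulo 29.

Step 1: Compute 15^6 mod 29 step by step, reducing modulo 29 at each step.
  15^1 mod 29 = 15
  15^2 mod 29 = (15 * 15) mod 29 = 22
  15^3 mod 29 = (22 * 15) mod 29 = 11
  15^4 mod 29 = (11 * 15) mod 29 = 20
  15^5 mod 29 = (20 * 15) mod 29 = 10
  15^6 mod 29 = (10 * 15) mod 29 = 5
Step 2: Result = 5.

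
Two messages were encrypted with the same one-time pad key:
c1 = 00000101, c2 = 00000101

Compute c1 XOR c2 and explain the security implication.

Step 1: c1 XOR c2 = (m1 XOR k) XOR (m2 XOR k).
Step 2: By XOR associativity/commutativity: = m1 XOR m2 XOR k XOR k = m1 XOR m2.
Step 3: 00000101 XOR 00000101 = 00000000 = 0.
Step 4: The key cancels out! An attacker learns m1 XOR m2 = 0, revealing the relationship between plaintexts.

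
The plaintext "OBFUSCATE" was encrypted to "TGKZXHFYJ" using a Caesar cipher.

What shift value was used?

Step 1: Compare first letters: O (position 14) -> T (position 19).
Step 2: Shift = (19 - 14) mod 26 = 5.
The shift value is 5.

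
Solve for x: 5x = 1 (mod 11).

Step 1: We need x such that 5 * x = 1 (mod 11).
Step 2: Using the extended Euclidean algorithm or trial:
  5 * 9 = 45 = 4 * 11 + 1.
Step 3: Since 45 mod 11 = 1, the inverse is x = 9.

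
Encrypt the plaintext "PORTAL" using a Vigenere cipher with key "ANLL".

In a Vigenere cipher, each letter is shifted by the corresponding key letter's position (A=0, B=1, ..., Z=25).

Step 1: Repeat key to match plaintext length:
  Plaintext: PORTAL
  Key:       ANLLAN
Step 2: Encrypt each letter:
  P(15) + A(0) = (15+0) mod 26 = 15 = P
  O(14) + N(13) = (14+13) mod 26 = 1 = B
  R(17) + L(11) = (17+11) mod 26 = 2 = C
  T(19) + L(11) = (19+11) mod 26 = 4 = E
  A(0) + A(0) = (0+0) mod 26 = 0 = A
  L(11) + N(13) = (11+13) mod 26 = 24 = Y
Ciphertext: PBCEAY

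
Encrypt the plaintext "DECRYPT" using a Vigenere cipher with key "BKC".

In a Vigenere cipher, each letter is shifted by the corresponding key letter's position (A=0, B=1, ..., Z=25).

Step 1: Repeat key to match plaintext length:
  Plaintext: DECRYPT
  Key:       BKCBKCB
Step 2: Encrypt each letter:
  D(3) + B(1) = (3+1) mod 26 = 4 = E
  E(4) + K(10) = (4+10) mod 26 = 14 = O
  C(2) + C(2) = (2+2) mod 26 = 4 = E
  R(17) + B(1) = (17+1) mod 26 = 18 = S
  Y(24) + K(10) = (24+10) mod 26 = 8 = I
  P(15) + C(2) = (15+2) mod 26 = 17 = R
  T(19) + B(1) = (19+1) mod 26 = 20 = U
Ciphertext: EOESIRU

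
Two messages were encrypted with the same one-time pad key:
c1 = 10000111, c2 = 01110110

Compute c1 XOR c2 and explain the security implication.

Step 1: c1 XOR c2 = (m1 XOR k) XOR (m2 XOR k).
Step 2: By XOR associativity/commutativity: = m1 XOR m2 XOR k XOR k = m1 XOR m2.
Step 3: 10000111 XOR 01110110 = 11110001 = 241.
Step 4: The key cancels out! An attacker learns m1 XOR m2 = 241, revealing the relationship between plaintexts.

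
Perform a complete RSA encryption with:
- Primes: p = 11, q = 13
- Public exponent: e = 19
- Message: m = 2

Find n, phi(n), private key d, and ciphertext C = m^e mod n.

Step 1: n = 11 * 13 = 143.
Step 2: phi(n) = (11-1)(13-1) = 10 * 12 = 120.
Step 3: Find d = 19^(-1) mod 120 = 19.
  Verify: 19 * 19 = 361 = 1 (mod 120).
Step 4: C = 2^19 mod 143 = 50.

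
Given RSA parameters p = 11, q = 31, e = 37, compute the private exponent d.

Step 1: n = 11 * 31 = 341.
Step 2: phi(n) = 10 * 30 = 300.
Step 3: Find d such that 37 * d = 1 (mod 300).
Step 4: d = 37^(-1) mod 300 = 73.
Verification: 37 * 73 = 2701 = 9 * 300 + 1.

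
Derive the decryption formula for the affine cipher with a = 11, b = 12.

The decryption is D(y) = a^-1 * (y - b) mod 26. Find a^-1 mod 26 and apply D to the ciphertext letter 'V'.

Step 1: Find a^-1, the modular inverse of 11 mod 26.
Step 2: We need 11 * a^-1 = 1 (mod 26).
Step 3: 11 * 19 = 209 = 8 * 26 + 1, so a^-1 = 19.
Step 4: D(y) = 19(y - 12) mod 26.
Step 5: Apply to 'V' (y = 21): D(21) = 19 * (21 - 12) mod 26 = 19 * 9 mod 26 = 15 -> 'P'.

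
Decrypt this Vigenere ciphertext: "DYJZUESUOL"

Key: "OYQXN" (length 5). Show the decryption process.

Step 1: Key 'OYQXN' has length 5. Extended key: OYQXNOYQXN
Step 2: Decrypt each position:
  D(3) - O(14) = 15 = P
  Y(24) - Y(24) = 0 = A
  J(9) - Q(16) = 19 = T
  Z(25) - X(23) = 2 = C
  U(20) - N(13) = 7 = H
  E(4) - O(14) = 16 = Q
  S(18) - Y(24) = 20 = U
  U(20) - Q(16) = 4 = E
  O(14) - X(23) = 17 = R
  L(11) - N(13) = 24 = Y
Plaintext: PATCHQUERY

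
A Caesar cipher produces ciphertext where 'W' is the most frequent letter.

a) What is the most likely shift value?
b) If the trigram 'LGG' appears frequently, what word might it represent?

Step 1: In English, 'E' is the most frequent letter (12.7%).
Step 2: The most frequent ciphertext letter is 'W' (position 22).
Step 3: Shift = (22 - 4) mod 26 = 18.
Step 4: Decrypt 'LGG' by shifting back 18:
  L -> T
  G -> O
  G -> O
Step 5: 'LGG' decrypts to 'TOO'.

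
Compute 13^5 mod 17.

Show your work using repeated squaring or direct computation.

Step 1: Compute 13^5 mod 17 step by step, reducing modulo 17 at each step.
  13^1 mod 17 = 13
  13^2 mod 17 = (13 * 13) mod 17 = 16
  13^3 mod 17 = (16 * 13) mod 17 = 4
  13^4 mod 17 = (4 * 13) mod 17 = 1
  13^5 mod 17 = (1 * 13) mod 17 = 13
Step 2: Result = 13.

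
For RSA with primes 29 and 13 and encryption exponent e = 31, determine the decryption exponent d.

Step 1: n = 29 * 13 = 377.
Step 2: phi(n) = 28 * 12 = 336.
Step 3: Find d such that 31 * d = 1 (mod 336).
Step 4: d = 31^(-1) mod 336 = 271.
Verification: 31 * 271 = 8401 = 25 * 336 + 1.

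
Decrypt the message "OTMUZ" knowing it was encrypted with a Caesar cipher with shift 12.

Step 1: Reverse the shift by subtracting 12 from each letter position.
  O (position 14) -> position (14-12) mod 26 = 2 -> C
  T (position 19) -> position (19-12) mod 26 = 7 -> H
  M (position 12) -> position (12-12) mod 26 = 0 -> A
  U (position 20) -> position (20-12) mod 26 = 8 -> I
  Z (position 25) -> position (25-12) mod 26 = 13 -> N
Decrypted message: CHAIN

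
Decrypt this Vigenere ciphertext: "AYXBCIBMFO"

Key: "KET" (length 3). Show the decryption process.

Step 1: Key 'KET' has length 3. Extended key: KETKETKETK
Step 2: Decrypt each position:
  A(0) - K(10) = 16 = Q
  Y(24) - E(4) = 20 = U
  X(23) - T(19) = 4 = E
  B(1) - K(10) = 17 = R
  C(2) - E(4) = 24 = Y
  I(8) - T(19) = 15 = P
  B(1) - K(10) = 17 = R
  M(12) - E(4) = 8 = I
  F(5) - T(19) = 12 = M
  O(14) - K(10) = 4 = E
Plaintext: QUERYPRIME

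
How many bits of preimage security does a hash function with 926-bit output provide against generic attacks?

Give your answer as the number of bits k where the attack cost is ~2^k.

Step 1: The hash has a 926-bit output.
Step 2: Preimage resistance means: given a digest h(x), it should be infeasible to find any input that hashes to it.
With a 926-bit output there are 2^926 possible digests, so a generic brute-force preimage search costs about 2^926 evaluations.
Step 3: Security level = 926 bits.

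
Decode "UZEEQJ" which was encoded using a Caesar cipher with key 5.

Step 1: Reverse the shift by subtracting 5 from each letter position.
  U (position 20) -> position (20-5) mod 26 = 15 -> P
  Z (position 25) -> position (25-5) mod 26 = 20 -> U
  E (position 4) -> position (4-5) mod 26 = 25 -> Z
  E (position 4) -> position (4-5) mod 26 = 25 -> Z
  Q (position 16) -> position (16-5) mod 26 = 11 -> L
  J (position 9) -> position (9-5) mod 26 = 4 -> E
Decrypted message: PUZZLE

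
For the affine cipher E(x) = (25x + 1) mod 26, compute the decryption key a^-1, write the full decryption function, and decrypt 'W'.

Step 1: Find a^-1, the modular inverse of 25 mod 26.
Step 2: We need 25 * a^-1 = 1 (mod 26).
Step 3: 25 * 25 = 625 = 24 * 26 + 1, so a^-1 = 25.
Step 4: D(y) = 25(y - 1) mod 26.
Step 5: Apply to 'W' (y = 22): D(22) = 25 * (22 - 1) mod 26 = 25 * 21 mod 26 = 5 -> 'F'.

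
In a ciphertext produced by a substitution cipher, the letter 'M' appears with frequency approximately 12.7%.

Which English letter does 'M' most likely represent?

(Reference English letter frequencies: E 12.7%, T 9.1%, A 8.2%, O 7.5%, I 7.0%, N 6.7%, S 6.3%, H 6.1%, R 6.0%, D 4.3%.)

Step 1: The observed frequency is 12.7%.
Step 2: Compare with English frequencies:
  E: 12.7% (difference: 0.0%) <-- closest
  T: 9.1% (difference: 3.6%)
  A: 8.2% (difference: 4.5%)
  O: 7.5% (difference: 5.2%)
  I: 7.0% (difference: 5.7%)
  N: 6.7% (difference: 6.0%)
  S: 6.3% (difference: 6.4%)
  H: 6.1% (difference: 6.6%)
  R: 6.0% (difference: 6.7%)
  D: 4.3% (difference: 8.4%)
Step 3: 'M' most likely represents 'E' (frequency 12.7%).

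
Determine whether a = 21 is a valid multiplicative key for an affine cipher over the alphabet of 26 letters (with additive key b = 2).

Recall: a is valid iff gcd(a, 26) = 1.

Step 1: Compute gcd(21, 26).
Step 2: gcd(21, 26) = 1.
Since gcd = 1, 21 is coprime with 26, so it is a valid key.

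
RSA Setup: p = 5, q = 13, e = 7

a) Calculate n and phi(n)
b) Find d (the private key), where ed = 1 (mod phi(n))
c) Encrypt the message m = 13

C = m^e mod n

Step 1: n = 5 * 13 = 65.
Step 2: phi(n) = (5-1)(13-1) = 4 * 12 = 48.
Step 3: Find d = 7^(-1) mod 48 = 7.
  Verify: 7 * 7 = 49 = 1 (mod 48).
Step 4: C = 13^7 mod 65 = 52.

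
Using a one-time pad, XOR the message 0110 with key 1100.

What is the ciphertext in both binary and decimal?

Step 1: Write out the XOR operation bit by bit:
  Message: 0110
  Key:     1100
  XOR:     1010
Step 2: Convert to decimal: 1010 = 10.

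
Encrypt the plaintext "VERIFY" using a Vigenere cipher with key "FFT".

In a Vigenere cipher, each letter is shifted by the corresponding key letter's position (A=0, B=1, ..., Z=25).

Step 1: Repeat key to match plaintext length:
  Plaintext: VERIFY
  Key:       FFTFFT
Step 2: Encrypt each letter:
  V(21) + F(5) = (21+5) mod 26 = 0 = A
  E(4) + F(5) = (4+5) mod 26 = 9 = J
  R(17) + T(19) = (17+19) mod 26 = 10 = K
  I(8) + F(5) = (8+5) mod 26 = 13 = N
  F(5) + F(5) = (5+5) mod 26 = 10 = K
  Y(24) + T(19) = (24+19) mod 26 = 17 = R
Ciphertext: AJKNKR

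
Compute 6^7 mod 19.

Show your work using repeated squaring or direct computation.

Step 1: Compute 6^7 mod 19 step by step, reducing modulo 19 at each step.
  6^1 mod 19 = 6
  6^2 mod 19 = (6 * 6) mod 19 = 17
  6^3 mod 19 = (17 * 6) mod 19 = 7
  6^4 mod 19 = (7 * 6) mod 19 = 4
  6^5 mod 19 = (4 * 6) mod 19 = 5
  6^6 mod 19 = (5 * 6) mod 19 = 11
  6^7 mod 19 = (11 * 6) mod 19 = 9
Step 2: Result = 9.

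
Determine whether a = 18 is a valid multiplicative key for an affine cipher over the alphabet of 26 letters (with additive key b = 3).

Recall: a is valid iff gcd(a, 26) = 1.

Step 1: Compute gcd(18, 26).
Step 2: gcd(18, 26) = 2.
Since gcd = 2 != 1, 18 shares a common factor with 26, so it cannot be used.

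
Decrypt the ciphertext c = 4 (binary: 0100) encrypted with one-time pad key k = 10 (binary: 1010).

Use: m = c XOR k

Step 1: XOR ciphertext with key:
  Ciphertext: 0100
  Key:        1010
  XOR:        1110
Step 2: Plaintext = 1110 = 14 in decimal.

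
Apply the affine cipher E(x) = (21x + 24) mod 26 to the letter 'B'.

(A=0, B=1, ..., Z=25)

Step 1: Convert 'B' to number: x = 1.
Step 2: E(1) = (21 * 1 + 24) mod 26 = 45 mod 26 = 19.
Step 3: Convert 19 back to letter: T.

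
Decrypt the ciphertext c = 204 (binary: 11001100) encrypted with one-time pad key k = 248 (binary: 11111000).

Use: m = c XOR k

Step 1: XOR ciphertext with key:
  Ciphertext: 11001100
  Key:        11111000
  XOR:        00110100
Step 2: Plaintext = 00110100 = 52 in decimal.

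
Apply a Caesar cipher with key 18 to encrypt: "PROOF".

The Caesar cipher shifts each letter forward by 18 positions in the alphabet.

Step 1: For each letter, shift forward by 18 positions (mod 26).
  P (position 15) -> position (15+18) mod 26 = 7 -> H
  R (position 17) -> position (17+18) mod 26 = 9 -> J
  O (position 14) -> position (14+18) mod 26 = 6 -> G
  O (position 14) -> position (14+18) mod 26 = 6 -> G
  F (position 5) -> position (5+18) mod 26 = 23 -> X
Result: HJGGX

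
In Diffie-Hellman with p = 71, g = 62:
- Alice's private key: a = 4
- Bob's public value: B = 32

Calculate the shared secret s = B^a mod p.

Step 1: s = B^a mod p = 32^4 mod 71.
  32^1 mod 71 = 32
  32^2 mod 71 = (32 * 32) mod 71 = 30
  32^3 mod 71 = (30 * 32) mod 71 = 37
  32^4 mod 71 = (37 * 32) mod 71 = 48
Result: shared secret = 48.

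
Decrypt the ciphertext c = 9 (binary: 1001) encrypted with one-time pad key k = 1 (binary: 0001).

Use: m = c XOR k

Step 1: XOR ciphertext with key:
  Ciphertext: 1001
  Key:        0001
  XOR:        1000
Step 2: Plaintext = 1000 = 8 in decimal.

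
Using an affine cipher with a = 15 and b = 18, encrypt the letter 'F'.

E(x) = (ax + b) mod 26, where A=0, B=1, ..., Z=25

Step 1: Convert 'F' to number: x = 5.
Step 2: E(5) = (15 * 5 + 18) mod 26 = 93 mod 26 = 15.
Step 3: Convert 15 back to letter: P.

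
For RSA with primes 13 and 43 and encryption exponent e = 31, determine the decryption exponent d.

Step 1: n = 13 * 43 = 559.
Step 2: phi(n) = 12 * 42 = 504.
Step 3: Find d such that 31 * d = 1 (mod 504).
Step 4: d = 31^(-1) mod 504 = 439.
Verification: 31 * 439 = 13609 = 27 * 504 + 1.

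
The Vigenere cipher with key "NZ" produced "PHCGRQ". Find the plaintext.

Step 1: Extend key: NZNZNZ
Step 2: Decrypt each letter (c - k) mod 26:
  P(15) - N(13) = (15-13) mod 26 = 2 = C
  H(7) - Z(25) = (7-25) mod 26 = 8 = I
  C(2) - N(13) = (2-13) mod 26 = 15 = P
  G(6) - Z(25) = (6-25) mod 26 = 7 = H
  R(17) - N(13) = (17-13) mod 26 = 4 = E
  Q(16) - Z(25) = (16-25) mod 26 = 17 = R
Plaintext: CIPHER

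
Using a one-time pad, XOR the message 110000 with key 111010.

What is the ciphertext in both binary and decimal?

Step 1: Write out the XOR operation bit by bit:
  Message: 110000
  Key:     111010
  XOR:     001010
Step 2: Convert to decimal: 001010 = 10.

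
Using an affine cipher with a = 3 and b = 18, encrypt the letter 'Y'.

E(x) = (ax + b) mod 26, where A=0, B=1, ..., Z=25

Step 1: Convert 'Y' to number: x = 24.
Step 2: E(24) = (3 * 24 + 18) mod 26 = 90 mod 26 = 12.
Step 3: Convert 12 back to letter: M.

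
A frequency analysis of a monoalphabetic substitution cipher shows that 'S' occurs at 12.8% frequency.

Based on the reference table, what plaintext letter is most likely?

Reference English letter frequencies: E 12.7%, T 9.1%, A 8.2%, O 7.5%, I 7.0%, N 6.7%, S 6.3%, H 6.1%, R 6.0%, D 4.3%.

Step 1: The observed frequency is 12.8%.
Step 2: Compare with English frequencies:
  E: 12.7% (difference: 0.1%) <-- closest
  T: 9.1% (difference: 3.7%)
  A: 8.2% (difference: 4.6%)
  O: 7.5% (difference: 5.3%)
  I: 7.0% (difference: 5.8%)
  N: 6.7% (difference: 6.1%)
  S: 6.3% (difference: 6.5%)
  H: 6.1% (difference: 6.7%)
  R: 6.0% (difference: 6.8%)
  D: 4.3% (difference: 8.5%)
Step 3: 'S' most likely represents 'E' (frequency 12.7%).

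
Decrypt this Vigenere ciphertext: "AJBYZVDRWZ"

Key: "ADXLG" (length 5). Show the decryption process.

Step 1: Key 'ADXLG' has length 5. Extended key: ADXLGADXLG
Step 2: Decrypt each position:
  A(0) - A(0) = 0 = A
  J(9) - D(3) = 6 = G
  B(1) - X(23) = 4 = E
  Y(24) - L(11) = 13 = N
  Z(25) - G(6) = 19 = T
  V(21) - A(0) = 21 = V
  D(3) - D(3) = 0 = A
  R(17) - X(23) = 20 = U
  W(22) - L(11) = 11 = L
  Z(25) - G(6) = 19 = T
Plaintext: AGENTVAULT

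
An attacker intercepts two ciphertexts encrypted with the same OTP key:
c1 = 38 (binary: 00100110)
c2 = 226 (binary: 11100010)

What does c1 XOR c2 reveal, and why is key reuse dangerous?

Step 1: c1 XOR c2 = (m1 XOR k) XOR (m2 XOR k).
Step 2: By XOR associativity/commutativity: = m1 XOR m2 XOR k XOR k = m1 XOR m2.
Step 3: 00100110 XOR 11100010 = 11000100 = 196.
Step 4: The key cancels out! An attacker learns m1 XOR m2 = 196, revealing the relationship between plaintexts.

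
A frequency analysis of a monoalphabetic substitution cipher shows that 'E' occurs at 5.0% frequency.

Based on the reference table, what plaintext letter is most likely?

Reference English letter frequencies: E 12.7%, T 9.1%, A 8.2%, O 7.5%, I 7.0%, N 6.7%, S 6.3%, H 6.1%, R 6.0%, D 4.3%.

Step 1: The observed frequency is 5.0%.
Step 2: Compare with English frequencies:
  E: 12.7% (difference: 7.7%)
  T: 9.1% (difference: 4.1%)
  A: 8.2% (difference: 3.2%)
  O: 7.5% (difference: 2.5%)
  I: 7.0% (difference: 2.0%)
  N: 6.7% (difference: 1.7%)
  S: 6.3% (difference: 1.3%)
  H: 6.1% (difference: 1.1%)
  R: 6.0% (difference: 1.0%)
  D: 4.3% (difference: 0.7%) <-- closest
Step 3: 'E' most likely represents 'D' (frequency 4.3%).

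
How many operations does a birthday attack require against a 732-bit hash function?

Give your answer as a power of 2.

Step 1: The birthday paradox gives collision probability ~50% after sqrt(2^n) = 2^(n/2) hashes.
Step 2: For 732-bit output: 2^(732/2) = 2^366.
Step 3: Approximately 2^366 hash computations needed.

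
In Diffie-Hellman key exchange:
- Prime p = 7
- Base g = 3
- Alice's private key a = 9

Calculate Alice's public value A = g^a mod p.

Step 1: A = g^a mod p = 3^9 mod 7.
  3^1 mod 7 = 3
  3^2 mod 7 = (3 * 3) mod 7 = 2
  3^3 mod 7 = (2 * 3) mod 7 = 6
  3^4 mod 7 = (6 * 3) mod 7 = 4
  3^5 mod 7 = (4 * 3) mod 7 = 5
  3^6 mod 7 = (5 * 3) mod 7 = 1
  3^7 mod 7 = (1 * 3) mod 7 = 3
  3^8 mod 7 = (3 * 3) mod 7 = 2
  3^9 mod 7 = (2 * 3) mod 7 = 6
Result: A = 6.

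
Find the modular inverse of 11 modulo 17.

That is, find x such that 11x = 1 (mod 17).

Step 1: We need x such that 11 * x = 1 (mod 17).
Step 2: Using the extended Euclidean algorithm or trial:
  11 * 14 = 154 = 9 * 17 + 1.
Step 3: Since 154 mod 17 = 1, the inverse is x = 14.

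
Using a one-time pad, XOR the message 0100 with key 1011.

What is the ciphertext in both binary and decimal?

Step 1: Write out the XOR operation bit by bit:
  Message: 0100
  Key:     1011
  XOR:     1111
Step 2: Convert to decimal: 1111 = 15.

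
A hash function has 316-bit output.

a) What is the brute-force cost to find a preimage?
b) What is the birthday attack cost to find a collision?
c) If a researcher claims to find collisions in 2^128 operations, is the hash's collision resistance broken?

Step 1: Preimage resistance requires brute-force of 2^316 operations.
Step 2: Collision resistance (birthday bound) = 2^(316/2) = 2^158.
Step 3: The claimed attack costs 2^128 operations.
Step 4: Since 2^128 < 2^158, the claimed attack beats the generic birthday bound, so collision resistance is broken.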